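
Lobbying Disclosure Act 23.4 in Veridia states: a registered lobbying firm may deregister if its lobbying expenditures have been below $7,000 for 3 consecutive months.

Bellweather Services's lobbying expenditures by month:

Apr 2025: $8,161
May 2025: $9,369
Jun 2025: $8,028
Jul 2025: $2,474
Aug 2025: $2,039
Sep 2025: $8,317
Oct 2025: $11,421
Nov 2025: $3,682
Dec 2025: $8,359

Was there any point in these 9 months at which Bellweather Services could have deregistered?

Months below $7,000: Jul 2025, Aug 2025, Nov 2025.
Longest run of consecutive months below the threshold: 2.
2 < 3, so Bellweather Services never became eligible.

No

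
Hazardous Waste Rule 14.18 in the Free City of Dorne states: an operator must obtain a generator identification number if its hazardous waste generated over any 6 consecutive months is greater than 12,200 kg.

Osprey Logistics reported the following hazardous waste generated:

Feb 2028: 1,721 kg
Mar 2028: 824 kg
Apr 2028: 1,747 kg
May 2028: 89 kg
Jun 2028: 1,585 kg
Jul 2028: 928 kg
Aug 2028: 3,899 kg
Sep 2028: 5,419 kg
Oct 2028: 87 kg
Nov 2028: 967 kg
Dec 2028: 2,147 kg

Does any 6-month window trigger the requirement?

Feb 2028–Jul 2028: 1,721 kg + 824 kg + 1,747 kg + 89 kg + 1,585 kg + 928 kg = 6,894 kg (under)
Mar 2028–Aug 2028: 824 kg + 1,747 kg + 89 kg + 1,585 kg + 928 kg + 3,899 kg = 9,072 kg (under)
Apr 2028–Sep 2028: 1,747 kg + 89 kg + 1,585 kg + 928 kg + 3,899 kg + 5,419 kg = 13,667 kg (over)
May 2028–Oct 2028: 89 kg + 1,585 kg + 928 kg + 3,899 kg + 5,419 kg + 87 kg = 12,007 kg (under)
Jun 2028–Nov 2028: 1,585 kg + 928 kg + 3,899 kg + 5,419 kg + 87 kg + 967 kg = 12,885 kg (over)
Jul 2028–Dec 2028: 928 kg + 3,899 kg + 5,419 kg + 87 kg + 967 kg + 2,147 kg = 13,447 kg (over)
At least one window exceeds 12,200 kg.

Yes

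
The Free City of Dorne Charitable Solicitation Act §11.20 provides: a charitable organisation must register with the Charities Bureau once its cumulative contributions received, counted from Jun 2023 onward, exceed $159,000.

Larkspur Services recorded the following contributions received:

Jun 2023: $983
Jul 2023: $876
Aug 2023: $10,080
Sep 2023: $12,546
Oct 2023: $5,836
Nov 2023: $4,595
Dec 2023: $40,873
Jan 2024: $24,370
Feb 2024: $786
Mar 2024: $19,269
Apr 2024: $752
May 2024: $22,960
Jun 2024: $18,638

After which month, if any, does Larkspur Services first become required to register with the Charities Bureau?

Jun 2024

Through Jun 2023: $983
Through Jul 2023: $1,859
Through Aug 2023: $11,939
Through Sep 2023: $24,485
Through Oct 2023: $30,321
Through Nov 2023: $34,916
Through Dec 2023: $75,789
Through Jan 2024: $100,159
Through Feb 2024: $100,945
Through Mar 2024: $120,214
Through Apr 2024: $120,966
Through May 2024: $143,926
Through Jun 2024: $162,564 ← exceeds threshold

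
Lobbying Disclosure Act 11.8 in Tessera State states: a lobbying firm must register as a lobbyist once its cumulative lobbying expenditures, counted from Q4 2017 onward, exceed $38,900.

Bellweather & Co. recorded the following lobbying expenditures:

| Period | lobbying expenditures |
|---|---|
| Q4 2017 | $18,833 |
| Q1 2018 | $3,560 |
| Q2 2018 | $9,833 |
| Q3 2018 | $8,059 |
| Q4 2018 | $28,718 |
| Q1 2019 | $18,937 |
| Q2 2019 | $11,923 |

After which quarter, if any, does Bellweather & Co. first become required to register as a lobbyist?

Through Q4 2017: $18,833
Through Q1 2018: $22,393
Through Q2 2018: $32,226
Through Q3 2018: $40,285 ← exceeds threshold

Q3 2018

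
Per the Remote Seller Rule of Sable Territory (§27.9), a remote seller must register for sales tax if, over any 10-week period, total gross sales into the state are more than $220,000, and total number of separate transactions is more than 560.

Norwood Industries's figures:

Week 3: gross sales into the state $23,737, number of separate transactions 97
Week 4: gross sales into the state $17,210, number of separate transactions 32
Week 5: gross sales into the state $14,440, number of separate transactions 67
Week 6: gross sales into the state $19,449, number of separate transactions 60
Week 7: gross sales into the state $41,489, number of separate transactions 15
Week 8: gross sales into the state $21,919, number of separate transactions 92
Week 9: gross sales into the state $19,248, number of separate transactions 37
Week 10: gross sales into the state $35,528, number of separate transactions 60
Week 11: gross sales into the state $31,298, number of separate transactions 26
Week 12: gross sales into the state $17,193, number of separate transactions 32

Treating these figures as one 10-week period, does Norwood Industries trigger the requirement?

Total gross sales into the state: $23,737 + $17,210 + $14,440 + $19,449 + $41,489 + $21,919 + $19,248 + $35,528 + $31,298 + $17,193 = $241,511 (> $220,000).
Total number of separate transactions: 97 + 32 + 67 + 60 + 15 + 92 + 37 + 60 + 26 + 32 = 518 (≤ 560).
The test is 'and': the rule requires both, and at least one is not exceeded.

No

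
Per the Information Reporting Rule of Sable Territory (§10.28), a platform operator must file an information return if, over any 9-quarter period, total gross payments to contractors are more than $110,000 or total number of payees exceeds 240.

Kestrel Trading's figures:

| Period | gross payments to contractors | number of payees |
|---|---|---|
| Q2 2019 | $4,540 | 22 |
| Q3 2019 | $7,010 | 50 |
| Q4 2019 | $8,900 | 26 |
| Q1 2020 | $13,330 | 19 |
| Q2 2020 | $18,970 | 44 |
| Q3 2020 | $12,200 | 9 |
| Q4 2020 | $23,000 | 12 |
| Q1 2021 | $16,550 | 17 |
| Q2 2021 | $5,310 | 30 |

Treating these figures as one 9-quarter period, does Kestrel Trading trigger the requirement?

No

Total gross payments to contractors: $4,540 + $7,010 + $8,900 + $13,330 + $18,970 + $12,200 + $23,000 + $16,550 + $5,310 = $109,810 (≤ $110,000).
Total number of payees: 22 + 50 + 26 + 19 + 44 + 9 + 12 + 17 + 30 = 229 (≤ 240).
The test is 'or': neither threshold is exceeded.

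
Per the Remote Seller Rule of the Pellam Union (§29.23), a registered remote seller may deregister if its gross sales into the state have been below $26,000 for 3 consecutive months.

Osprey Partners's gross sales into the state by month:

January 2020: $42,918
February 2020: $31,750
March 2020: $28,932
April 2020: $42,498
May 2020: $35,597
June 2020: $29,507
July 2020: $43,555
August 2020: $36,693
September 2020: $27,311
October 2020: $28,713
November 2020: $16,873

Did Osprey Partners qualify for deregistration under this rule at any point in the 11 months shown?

Months below $26,000: November 2020.
Longest run of consecutive months below the threshold: 1.
1 < 3, so Osprey Partners never became eligible.

No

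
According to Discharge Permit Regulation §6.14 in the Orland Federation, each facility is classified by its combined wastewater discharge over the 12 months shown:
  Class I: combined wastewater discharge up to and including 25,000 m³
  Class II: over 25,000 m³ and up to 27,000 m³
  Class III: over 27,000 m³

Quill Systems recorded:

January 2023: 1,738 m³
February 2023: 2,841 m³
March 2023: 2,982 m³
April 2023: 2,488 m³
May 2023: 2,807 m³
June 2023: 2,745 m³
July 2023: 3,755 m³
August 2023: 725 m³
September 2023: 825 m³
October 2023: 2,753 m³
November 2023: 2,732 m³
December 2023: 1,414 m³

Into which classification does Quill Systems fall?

Combined wastewater discharge: 1,738 m³ + 2,841 m³ + 2,982 m³ + 2,488 m³ + 2,807 m³ + 2,745 m³ + 3,755 m³ + 725 m³ + 825 m³ + 2,753 m³ + 2,732 m³ + 1,414 m³ = 27,805 m³.
27,805 m³ > 27,000 m³, so Class III applies.

Class III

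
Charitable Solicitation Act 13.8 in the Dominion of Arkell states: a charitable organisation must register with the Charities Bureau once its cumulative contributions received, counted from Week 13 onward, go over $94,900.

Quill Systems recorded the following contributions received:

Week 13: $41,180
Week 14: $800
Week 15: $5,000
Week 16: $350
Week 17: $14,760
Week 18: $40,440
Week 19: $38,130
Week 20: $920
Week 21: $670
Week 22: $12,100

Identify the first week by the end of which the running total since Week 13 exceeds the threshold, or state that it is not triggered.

Week 18

Through Week 13: $41,180
Through Week 14: $41,980
Through Week 15: $46,980
Through Week 16: $47,330
Through Week 17: $62,090
Through Week 18: $102,530 ← exceeds threshold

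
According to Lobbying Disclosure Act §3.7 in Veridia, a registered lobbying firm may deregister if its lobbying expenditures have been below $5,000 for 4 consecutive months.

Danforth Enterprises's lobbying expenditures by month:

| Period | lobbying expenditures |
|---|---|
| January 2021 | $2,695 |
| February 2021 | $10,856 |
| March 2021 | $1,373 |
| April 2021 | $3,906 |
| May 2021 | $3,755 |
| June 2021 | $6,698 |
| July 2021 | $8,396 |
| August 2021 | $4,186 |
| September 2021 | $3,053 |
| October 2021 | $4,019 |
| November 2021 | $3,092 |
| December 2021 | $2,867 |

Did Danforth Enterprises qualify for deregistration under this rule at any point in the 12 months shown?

Yes

Months below $5,000: January 2021, March 2021, April 2021, May 2021, August 2021, September 2021, October 2021, November 2021, December 2021.
Longest run of consecutive months below the threshold: 5.
5 ≥ 4, so Danforth Enterprises became eligible.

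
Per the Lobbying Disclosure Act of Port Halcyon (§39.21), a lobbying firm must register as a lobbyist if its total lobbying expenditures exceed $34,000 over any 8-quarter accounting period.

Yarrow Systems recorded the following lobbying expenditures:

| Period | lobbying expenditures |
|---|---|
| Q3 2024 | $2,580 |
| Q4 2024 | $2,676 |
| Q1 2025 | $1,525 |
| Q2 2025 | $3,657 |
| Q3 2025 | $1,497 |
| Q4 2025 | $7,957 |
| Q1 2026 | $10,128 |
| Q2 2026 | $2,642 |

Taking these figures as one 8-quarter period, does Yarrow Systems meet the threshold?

Total lobbying expenditures: $2,580 + $2,676 + $1,525 + $3,657 + $1,497 + $7,957 + $10,128 + $2,642 = $32,662.
$32,662 ≤ $34,000, so the threshold is not exceeded.

No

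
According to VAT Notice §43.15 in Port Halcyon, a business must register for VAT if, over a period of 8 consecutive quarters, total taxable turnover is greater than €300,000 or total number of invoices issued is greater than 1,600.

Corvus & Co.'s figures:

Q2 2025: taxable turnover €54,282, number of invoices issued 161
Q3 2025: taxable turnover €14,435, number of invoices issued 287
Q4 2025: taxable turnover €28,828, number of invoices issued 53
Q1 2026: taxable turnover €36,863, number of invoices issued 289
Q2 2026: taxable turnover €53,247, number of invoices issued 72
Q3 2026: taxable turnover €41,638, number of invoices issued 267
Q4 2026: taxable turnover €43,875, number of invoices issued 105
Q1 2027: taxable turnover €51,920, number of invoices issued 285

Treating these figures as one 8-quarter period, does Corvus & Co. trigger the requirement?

Yes

Total taxable turnover: €54,282 + €14,435 + €28,828 + €36,863 + €53,247 + €41,638 + €43,875 + €51,920 = €325,088 (> €300,000).
Total number of invoices issued: 161 + 287 + 53 + 289 + 72 + 267 + 105 + 285 = 1,519 (≤ 1,600).
The test is 'or': at least one threshold is exceeded.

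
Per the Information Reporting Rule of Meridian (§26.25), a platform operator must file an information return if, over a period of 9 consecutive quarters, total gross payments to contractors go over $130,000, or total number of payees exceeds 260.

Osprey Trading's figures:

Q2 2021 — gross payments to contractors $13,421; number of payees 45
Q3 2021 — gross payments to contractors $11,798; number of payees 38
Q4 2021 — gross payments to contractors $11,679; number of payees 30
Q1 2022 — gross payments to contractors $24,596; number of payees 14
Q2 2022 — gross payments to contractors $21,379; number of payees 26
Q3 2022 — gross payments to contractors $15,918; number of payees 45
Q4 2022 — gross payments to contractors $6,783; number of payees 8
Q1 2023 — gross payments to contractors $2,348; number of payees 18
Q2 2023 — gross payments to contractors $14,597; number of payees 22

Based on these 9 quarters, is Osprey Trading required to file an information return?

No

Total gross payments to contractors: $13,421 + $11,798 + $11,679 + $24,596 + $21,379 + $15,918 + $6,783 + $2,348 + $14,597 = $122,519 (≤ $130,000).
Total number of payees: 45 + 38 + 30 + 14 + 26 + 45 + 8 + 18 + 22 = 246 (≤ 260).
The test is 'or': neither threshold is exceeded.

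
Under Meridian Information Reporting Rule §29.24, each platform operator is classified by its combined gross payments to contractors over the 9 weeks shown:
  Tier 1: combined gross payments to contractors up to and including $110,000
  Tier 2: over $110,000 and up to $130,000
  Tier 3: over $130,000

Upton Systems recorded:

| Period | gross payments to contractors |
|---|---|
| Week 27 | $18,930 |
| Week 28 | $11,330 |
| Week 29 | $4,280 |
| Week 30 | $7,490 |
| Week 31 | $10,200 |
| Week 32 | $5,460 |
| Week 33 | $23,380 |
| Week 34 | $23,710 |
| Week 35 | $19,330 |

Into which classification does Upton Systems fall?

Tier 2

Combined gross payments to contractors: $18,930 + $11,330 + $4,280 + $7,490 + $10,200 + $5,460 + $23,380 + $23,710 + $19,330 = $124,110.
$110,000 < $124,110 ≤ $130,000, so Tier 2 applies.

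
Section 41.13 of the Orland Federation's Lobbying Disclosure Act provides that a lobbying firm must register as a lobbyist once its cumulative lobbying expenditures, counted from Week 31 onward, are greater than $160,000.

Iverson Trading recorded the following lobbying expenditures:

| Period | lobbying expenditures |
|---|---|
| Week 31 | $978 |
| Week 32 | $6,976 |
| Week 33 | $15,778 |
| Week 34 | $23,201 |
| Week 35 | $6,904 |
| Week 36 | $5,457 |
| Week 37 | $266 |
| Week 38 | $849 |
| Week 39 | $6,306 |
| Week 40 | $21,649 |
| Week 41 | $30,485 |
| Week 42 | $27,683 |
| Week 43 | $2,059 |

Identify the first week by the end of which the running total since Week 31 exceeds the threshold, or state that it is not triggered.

Through Week 31: $978
Through Week 32: $7,954
Through Week 33: $23,732
Through Week 34: $46,933
Through Week 35: $53,837
Through Week 36: $59,294
Through Week 37: $59,560
Through Week 38: $60,409
Through Week 39: $66,715
Through Week 40: $88,364
Through Week 41: $118,849
Through Week 42: $146,532
Through Week 43: $148,591
Final cumulative total $148,591 ≤ $160,000; the threshold is never exceeded.

Not triggered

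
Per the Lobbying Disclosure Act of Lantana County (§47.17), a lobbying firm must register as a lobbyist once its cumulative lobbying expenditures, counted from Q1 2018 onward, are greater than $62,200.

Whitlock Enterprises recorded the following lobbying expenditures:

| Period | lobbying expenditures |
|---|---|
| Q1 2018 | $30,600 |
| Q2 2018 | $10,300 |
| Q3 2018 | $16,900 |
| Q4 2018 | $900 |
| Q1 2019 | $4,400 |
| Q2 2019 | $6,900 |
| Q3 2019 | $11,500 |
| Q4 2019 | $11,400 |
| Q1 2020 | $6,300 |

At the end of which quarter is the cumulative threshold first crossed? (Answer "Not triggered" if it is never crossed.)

Through Q1 2018: $30,600
Through Q2 2018: $40,900
Through Q3 2018: $57,800
Through Q4 2018: $58,700
Through Q1 2019: $63,100 ← exceeds threshold

Q1 2019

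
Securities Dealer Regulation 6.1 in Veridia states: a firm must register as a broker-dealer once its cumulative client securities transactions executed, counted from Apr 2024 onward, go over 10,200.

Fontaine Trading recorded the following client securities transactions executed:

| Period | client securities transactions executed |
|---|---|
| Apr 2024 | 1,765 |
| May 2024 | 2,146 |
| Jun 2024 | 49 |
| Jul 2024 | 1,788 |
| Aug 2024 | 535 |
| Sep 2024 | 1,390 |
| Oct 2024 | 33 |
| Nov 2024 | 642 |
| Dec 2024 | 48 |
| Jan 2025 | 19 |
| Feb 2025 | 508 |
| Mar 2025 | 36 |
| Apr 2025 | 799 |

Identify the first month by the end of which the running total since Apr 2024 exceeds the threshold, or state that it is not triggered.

Not triggered

Through Apr 2024: 1,765
Through May 2024: 3,911
Through Jun 2024: 3,960
Through Jul 2024: 5,748
Through Aug 2024: 6,283
Through Sep 2024: 7,673
Through Oct 2024: 7,706
Through Nov 2024: 8,348
Through Dec 2024: 8,396
Through Jan 2025: 8,415
Through Feb 2025: 8,923
Through Mar 2025: 8,959
Through Apr 2025: 9,758
Final cumulative total 9,758 ≤ 10,200; the threshold is never exceeded.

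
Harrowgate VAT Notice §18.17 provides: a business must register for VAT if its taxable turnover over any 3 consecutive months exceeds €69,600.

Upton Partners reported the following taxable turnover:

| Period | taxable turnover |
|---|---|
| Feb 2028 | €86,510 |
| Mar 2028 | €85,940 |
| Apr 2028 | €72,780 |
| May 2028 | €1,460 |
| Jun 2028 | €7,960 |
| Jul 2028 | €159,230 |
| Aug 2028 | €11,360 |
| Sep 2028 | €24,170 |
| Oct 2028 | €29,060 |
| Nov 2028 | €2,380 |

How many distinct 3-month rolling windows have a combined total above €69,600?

6

Feb 2028–Apr 2028: €86,510 + €85,940 + €72,780 = €245,230 (over)
Mar 2028–May 2028: €85,940 + €72,780 + €1,460 = €160,180 (over)
Apr 2028–Jun 2028: €72,780 + €1,460 + €7,960 = €82,200 (over)
May 2028–Jul 2028: €1,460 + €7,960 + €159,230 = €168,650 (over)
Jun 2028–Aug 2028: €7,960 + €159,230 + €11,360 = €178,550 (over)
Jul 2028–Sep 2028: €159,230 + €11,360 + €24,170 = €194,760 (over)
Aug 2028–Oct 2028: €11,360 + €24,170 + €29,060 = €64,590 (under)
Sep 2028–Nov 2028: €24,170 + €29,060 + €2,380 = €55,610 (under)
6 windows exceed the threshold.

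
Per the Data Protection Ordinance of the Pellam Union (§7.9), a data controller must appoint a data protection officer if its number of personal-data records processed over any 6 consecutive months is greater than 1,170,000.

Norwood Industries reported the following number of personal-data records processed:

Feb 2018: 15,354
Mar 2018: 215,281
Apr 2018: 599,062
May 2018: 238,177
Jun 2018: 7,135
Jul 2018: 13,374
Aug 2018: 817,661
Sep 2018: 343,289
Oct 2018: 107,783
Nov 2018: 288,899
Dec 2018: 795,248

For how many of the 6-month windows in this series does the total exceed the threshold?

5

Feb 2018–Jul 2018: 15,354 + 215,281 + 599,062 + 238,177 + 7,135 + 13,374 = 1,088,383 (under)
Mar 2018–Aug 2018: 215,281 + 599,062 + 238,177 + 7,135 + 13,374 + 817,661 = 1,890,690 (over)
Apr 2018–Sep 2018: 599,062 + 238,177 + 7,135 + 13,374 + 817,661 + 343,289 = 2,018,698 (over)
May 2018–Oct 2018: 238,177 + 7,135 + 13,374 + 817,661 + 343,289 + 107,783 = 1,527,419 (over)
Jun 2018–Nov 2018: 7,135 + 13,374 + 817,661 + 343,289 + 107,783 + 288,899 = 1,578,141 (over)
Jul 2018–Dec 2018: 13,374 + 817,661 + 343,289 + 107,783 + 288,899 + 795,248 = 2,366,254 (over)
5 windows exceed the threshold.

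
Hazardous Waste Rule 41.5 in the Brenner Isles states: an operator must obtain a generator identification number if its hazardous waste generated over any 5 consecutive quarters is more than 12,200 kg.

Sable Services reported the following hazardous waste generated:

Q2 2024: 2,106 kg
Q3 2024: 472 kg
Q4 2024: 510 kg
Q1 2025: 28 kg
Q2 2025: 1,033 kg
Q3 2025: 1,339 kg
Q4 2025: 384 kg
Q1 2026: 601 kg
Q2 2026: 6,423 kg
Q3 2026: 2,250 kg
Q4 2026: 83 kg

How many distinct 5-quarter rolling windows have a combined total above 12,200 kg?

Q2 2024–Q2 2025: 2,106 kg + 472 kg + 510 kg + 28 kg + 1,033 kg = 4,149 kg (under)
Q3 2024–Q3 2025: 472 kg + 510 kg + 28 kg + 1,033 kg + 1,339 kg = 3,382 kg (under)
Q4 2024–Q4 2025: 510 kg + 28 kg + 1,033 kg + 1,339 kg + 384 kg = 3,294 kg (under)
Q1 2025–Q1 2026: 28 kg + 1,033 kg + 1,339 kg + 384 kg + 601 kg = 3,385 kg (under)
Q2 2025–Q2 2026: 1,033 kg + 1,339 kg + 384 kg + 601 kg + 6,423 kg = 9,780 kg (under)
Q3 2025–Q3 2026: 1,339 kg + 384 kg + 601 kg + 6,423 kg + 2,250 kg = 10,997 kg (under)
Q4 2025–Q4 2026: 384 kg + 601 kg + 6,423 kg + 2,250 kg + 83 kg = 9,741 kg (under)
0 windows exceed the threshold.

0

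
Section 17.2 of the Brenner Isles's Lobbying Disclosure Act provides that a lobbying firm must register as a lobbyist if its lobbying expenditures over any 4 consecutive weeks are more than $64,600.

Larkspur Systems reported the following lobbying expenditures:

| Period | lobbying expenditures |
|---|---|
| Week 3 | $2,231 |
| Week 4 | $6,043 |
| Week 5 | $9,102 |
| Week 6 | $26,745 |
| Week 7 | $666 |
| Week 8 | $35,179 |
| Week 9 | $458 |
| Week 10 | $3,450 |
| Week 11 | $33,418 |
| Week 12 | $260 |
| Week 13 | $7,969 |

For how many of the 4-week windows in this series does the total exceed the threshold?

2

Week 3–Week 6: $2,231 + $6,043 + $9,102 + $26,745 = $44,121 (under)
Week 4–Week 7: $6,043 + $9,102 + $26,745 + $666 = $42,556 (under)
Week 5–Week 8: $9,102 + $26,745 + $666 + $35,179 = $71,692 (over)
Week 6–Week 9: $26,745 + $666 + $35,179 + $458 = $63,048 (under)
Week 7–Week 10: $666 + $35,179 + $458 + $3,450 = $39,753 (under)
Week 8–Week 11: $35,179 + $458 + $3,450 + $33,418 = $72,505 (over)
Week 9–Week 12: $458 + $3,450 + $33,418 + $260 = $37,586 (under)
Week 10–Week 13: $3,450 + $33,418 + $260 + $7,969 = $45,097 (under)
2 windows exceed the threshold.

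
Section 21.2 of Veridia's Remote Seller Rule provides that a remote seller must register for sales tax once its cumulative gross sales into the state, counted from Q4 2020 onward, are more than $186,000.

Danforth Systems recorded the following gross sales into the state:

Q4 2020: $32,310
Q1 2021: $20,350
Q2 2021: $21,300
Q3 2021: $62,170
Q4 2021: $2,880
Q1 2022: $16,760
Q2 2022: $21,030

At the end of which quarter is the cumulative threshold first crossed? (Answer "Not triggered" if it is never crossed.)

Not triggered

Through Q4 2020: $32,310
Through Q1 2021: $52,660
Through Q2 2021: $73,960
Through Q3 2021: $136,130
Through Q4 2021: $139,010
Through Q1 2022: $155,770
Through Q2 2022: $176,800
Final cumulative total $176,800 ≤ $186,000; the threshold is never exceeded.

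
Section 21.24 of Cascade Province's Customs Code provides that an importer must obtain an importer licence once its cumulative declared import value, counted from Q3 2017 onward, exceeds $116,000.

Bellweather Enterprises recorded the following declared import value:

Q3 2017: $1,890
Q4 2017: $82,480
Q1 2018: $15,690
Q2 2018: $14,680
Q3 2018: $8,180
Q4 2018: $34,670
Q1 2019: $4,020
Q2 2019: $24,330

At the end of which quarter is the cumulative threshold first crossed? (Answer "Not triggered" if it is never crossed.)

Through Q3 2017: $1,890
Through Q4 2017: $84,370
Through Q1 2018: $100,060
Through Q2 2018: $114,740
Through Q3 2018: $122,920 ← exceeds threshold

Q3 2018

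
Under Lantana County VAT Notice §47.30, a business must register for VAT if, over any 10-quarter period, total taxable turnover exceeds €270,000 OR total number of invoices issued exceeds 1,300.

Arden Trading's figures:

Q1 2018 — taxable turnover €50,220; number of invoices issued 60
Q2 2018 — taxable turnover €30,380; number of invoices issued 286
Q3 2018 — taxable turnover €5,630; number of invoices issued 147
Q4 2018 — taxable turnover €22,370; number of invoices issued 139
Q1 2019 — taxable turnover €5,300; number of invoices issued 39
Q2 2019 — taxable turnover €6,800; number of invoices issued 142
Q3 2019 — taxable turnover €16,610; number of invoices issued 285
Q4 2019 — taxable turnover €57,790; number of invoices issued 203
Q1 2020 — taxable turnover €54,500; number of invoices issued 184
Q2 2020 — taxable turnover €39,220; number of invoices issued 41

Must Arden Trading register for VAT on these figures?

Yes

Total taxable turnover: €50,220 + €30,380 + €5,630 + €22,370 + €5,300 + €6,800 + €16,610 + €57,790 + €54,500 + €39,220 = €288,820 (> €270,000).
Total number of invoices issued: 60 + 286 + 147 + 139 + 39 + 142 + 285 + 203 + 184 + 41 = 1,526 (> 1,300).
The test is 'or': at least one threshold is exceeded.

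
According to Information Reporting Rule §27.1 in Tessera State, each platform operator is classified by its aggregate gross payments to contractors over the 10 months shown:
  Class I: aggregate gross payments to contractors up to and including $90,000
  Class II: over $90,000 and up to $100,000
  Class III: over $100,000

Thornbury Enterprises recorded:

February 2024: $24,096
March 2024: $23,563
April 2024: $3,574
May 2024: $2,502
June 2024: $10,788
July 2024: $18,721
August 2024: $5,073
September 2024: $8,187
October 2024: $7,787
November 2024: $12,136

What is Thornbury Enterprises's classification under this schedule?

Aggregate gross payments to contractors: $24,096 + $23,563 + $3,574 + $2,502 + $10,788 + $18,721 + $5,073 + $8,187 + $7,787 + $12,136 = $116,427.
$116,427 > $100,000, so Class III applies.

Class III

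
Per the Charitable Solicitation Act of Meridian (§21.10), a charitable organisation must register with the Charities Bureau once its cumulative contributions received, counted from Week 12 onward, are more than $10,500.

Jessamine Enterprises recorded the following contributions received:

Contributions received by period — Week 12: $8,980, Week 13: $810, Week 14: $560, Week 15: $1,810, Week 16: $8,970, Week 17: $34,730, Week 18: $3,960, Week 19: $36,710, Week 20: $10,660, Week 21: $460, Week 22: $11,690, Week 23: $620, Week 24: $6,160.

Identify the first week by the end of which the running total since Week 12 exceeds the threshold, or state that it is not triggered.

Through Week 12: $8,980
Through Week 13: $9,790
Through Week 14: $10,350
Through Week 15: $12,160 ← exceeds threshold

Week 15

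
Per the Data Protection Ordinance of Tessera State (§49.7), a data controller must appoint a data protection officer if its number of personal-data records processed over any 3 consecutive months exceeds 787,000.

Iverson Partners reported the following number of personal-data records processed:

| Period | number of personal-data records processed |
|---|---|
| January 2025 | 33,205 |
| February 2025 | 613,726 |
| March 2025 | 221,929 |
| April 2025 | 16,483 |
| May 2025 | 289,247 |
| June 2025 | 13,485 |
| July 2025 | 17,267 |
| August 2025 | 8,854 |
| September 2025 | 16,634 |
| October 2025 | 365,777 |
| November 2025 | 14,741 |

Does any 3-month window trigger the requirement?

January 2025–March 2025: 33,205 + 613,726 + 221,929 = 868,860 (over)
February 2025–April 2025: 613,726 + 221,929 + 16,483 = 852,138 (over)
March 2025–May 2025: 221,929 + 16,483 + 289,247 = 527,659 (under)
April 2025–June 2025: 16,483 + 289,247 + 13,485 = 319,215 (under)
May 2025–July 2025: 289,247 + 13,485 + 17,267 = 319,999 (under)
June 2025–August 2025: 13,485 + 17,267 + 8,854 = 39,606 (under)
July 2025–September 2025: 17,267 + 8,854 + 16,634 = 42,755 (under)
August 2025–October 2025: 8,854 + 16,634 + 365,777 = 391,265 (under)
September 2025–November 2025: 16,634 + 365,777 + 14,741 = 397,152 (under)
At least one window exceeds 787,000.

Yes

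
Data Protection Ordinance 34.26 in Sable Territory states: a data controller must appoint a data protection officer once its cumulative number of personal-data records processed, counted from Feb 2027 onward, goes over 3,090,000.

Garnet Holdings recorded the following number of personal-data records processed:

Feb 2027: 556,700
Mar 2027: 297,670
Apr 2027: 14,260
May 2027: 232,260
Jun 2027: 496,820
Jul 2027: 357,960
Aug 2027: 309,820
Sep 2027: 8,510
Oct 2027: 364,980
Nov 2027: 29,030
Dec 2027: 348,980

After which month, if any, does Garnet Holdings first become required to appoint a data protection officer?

Not triggered

Through Feb 2027: 556,700
Through Mar 2027: 854,370
Through Apr 2027: 868,630
Through May 2027: 1,100,890
Through Jun 2027: 1,597,710
Through Jul 2027: 1,955,670
Through Aug 2027: 2,265,490
Through Sep 2027: 2,274,000
Through Oct 2027: 2,638,980
Through Nov 2027: 2,668,010
Through Dec 2027: 3,016,990
Final cumulative total 3,016,990 ≤ 3,090,000; the threshold is never exceeded.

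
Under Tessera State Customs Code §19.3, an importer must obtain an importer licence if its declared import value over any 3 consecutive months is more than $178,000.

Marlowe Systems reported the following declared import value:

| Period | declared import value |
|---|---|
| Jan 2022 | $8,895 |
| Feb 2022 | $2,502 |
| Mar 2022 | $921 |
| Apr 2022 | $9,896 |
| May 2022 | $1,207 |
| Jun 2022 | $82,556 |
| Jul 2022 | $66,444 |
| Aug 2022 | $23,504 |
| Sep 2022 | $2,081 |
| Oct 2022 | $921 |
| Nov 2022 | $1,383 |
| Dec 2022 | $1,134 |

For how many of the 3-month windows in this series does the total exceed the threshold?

Jan 2022–Mar 2022: $8,895 + $2,502 + $921 = $12,318 (under)
Feb 2022–Apr 2022: $2,502 + $921 + $9,896 = $13,319 (under)
Mar 2022–May 2022: $921 + $9,896 + $1,207 = $12,024 (under)
Apr 2022–Jun 2022: $9,896 + $1,207 + $82,556 = $93,659 (under)
May 2022–Jul 2022: $1,207 + $82,556 + $66,444 = $150,207 (under)
Jun 2022–Aug 2022: $82,556 + $66,444 + $23,504 = $172,504 (under)
Jul 2022–Sep 2022: $66,444 + $23,504 + $2,081 = $92,029 (under)
Aug 2022–Oct 2022: $23,504 + $2,081 + $921 = $26,506 (under)
Sep 2022–Nov 2022: $2,081 + $921 + $1,383 = $4,385 (under)
Oct 2022–Dec 2022: $921 + $1,383 + $1,134 = $3,438 (under)
0 windows exceed the threshold.

0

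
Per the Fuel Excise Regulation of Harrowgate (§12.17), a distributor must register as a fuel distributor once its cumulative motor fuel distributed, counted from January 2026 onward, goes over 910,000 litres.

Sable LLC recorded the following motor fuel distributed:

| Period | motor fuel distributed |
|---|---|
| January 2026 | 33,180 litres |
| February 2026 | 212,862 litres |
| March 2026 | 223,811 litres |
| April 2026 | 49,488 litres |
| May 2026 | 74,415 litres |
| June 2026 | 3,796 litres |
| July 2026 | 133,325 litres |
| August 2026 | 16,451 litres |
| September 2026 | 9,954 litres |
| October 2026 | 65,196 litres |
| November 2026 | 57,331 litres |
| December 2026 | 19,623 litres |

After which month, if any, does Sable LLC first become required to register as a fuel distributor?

Through January 2026: 33,180 litres
Through February 2026: 246,042 litres
Through March 2026: 469,853 litres
Through April 2026: 519,341 litres
Through May 2026: 593,756 litres
Through June 2026: 597,552 litres
Through July 2026: 730,877 litres
Through August 2026: 747,328 litres
Through September 2026: 757,282 litres
Through October 2026: 822,478 litres
Through November 2026: 879,809 litres
Through December 2026: 899,432 litres
Final cumulative total 899,432 litres ≤ 910,000 litres; the threshold is never exceeded.

Not triggered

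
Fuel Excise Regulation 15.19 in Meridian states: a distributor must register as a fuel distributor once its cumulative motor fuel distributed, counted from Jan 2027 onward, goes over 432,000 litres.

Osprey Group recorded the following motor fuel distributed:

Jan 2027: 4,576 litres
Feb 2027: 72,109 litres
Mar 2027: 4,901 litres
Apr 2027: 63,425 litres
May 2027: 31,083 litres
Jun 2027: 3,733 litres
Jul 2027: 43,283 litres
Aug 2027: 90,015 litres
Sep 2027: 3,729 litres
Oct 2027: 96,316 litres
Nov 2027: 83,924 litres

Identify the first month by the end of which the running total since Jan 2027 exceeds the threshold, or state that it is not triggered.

Through Jan 2027: 4,576 litres
Through Feb 2027: 76,685 litres
Through Mar 2027: 81,586 litres
Through Apr 2027: 145,011 litres
Through May 2027: 176,094 litres
Through Jun 2027: 179,827 litres
Through Jul 2027: 223,110 litres
Through Aug 2027: 313,125 litres
Through Sep 2027: 316,854 litres
Through Oct 2027: 413,170 litres
Through Nov 2027: 497,094 litres ← exceeds threshold

Nov 2027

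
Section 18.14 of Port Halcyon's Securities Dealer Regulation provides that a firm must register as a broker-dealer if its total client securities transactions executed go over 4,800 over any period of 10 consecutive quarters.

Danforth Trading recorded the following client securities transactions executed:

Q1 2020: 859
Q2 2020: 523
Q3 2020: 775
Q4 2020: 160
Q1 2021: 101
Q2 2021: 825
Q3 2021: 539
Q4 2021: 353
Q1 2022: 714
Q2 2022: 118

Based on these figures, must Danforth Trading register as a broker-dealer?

Yes

Total client securities transactions executed: 859 + 523 + 775 + 160 + 101 + 825 + 539 + 353 + 714 + 118 = 4,967.
4,967 > 4,800, so the threshold is exceeded.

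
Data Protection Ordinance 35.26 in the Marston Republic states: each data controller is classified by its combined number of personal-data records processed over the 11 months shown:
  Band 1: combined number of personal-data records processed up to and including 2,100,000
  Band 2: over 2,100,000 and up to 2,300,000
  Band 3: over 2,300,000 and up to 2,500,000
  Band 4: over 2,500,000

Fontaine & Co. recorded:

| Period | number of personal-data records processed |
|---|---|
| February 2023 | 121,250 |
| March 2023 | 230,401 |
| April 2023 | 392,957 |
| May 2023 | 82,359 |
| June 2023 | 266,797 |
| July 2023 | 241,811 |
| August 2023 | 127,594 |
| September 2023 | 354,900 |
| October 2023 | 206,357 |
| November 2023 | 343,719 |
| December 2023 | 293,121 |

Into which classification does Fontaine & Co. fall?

Band 4

Combined number of personal-data records processed: 121,250 + 230,401 + 392,957 + 82,359 + 266,797 + 241,811 + 127,594 + 354,900 + 206,357 + 343,719 + 293,121 = 2,661,266.
2,661,266 > 2,500,000, so Band 4 applies.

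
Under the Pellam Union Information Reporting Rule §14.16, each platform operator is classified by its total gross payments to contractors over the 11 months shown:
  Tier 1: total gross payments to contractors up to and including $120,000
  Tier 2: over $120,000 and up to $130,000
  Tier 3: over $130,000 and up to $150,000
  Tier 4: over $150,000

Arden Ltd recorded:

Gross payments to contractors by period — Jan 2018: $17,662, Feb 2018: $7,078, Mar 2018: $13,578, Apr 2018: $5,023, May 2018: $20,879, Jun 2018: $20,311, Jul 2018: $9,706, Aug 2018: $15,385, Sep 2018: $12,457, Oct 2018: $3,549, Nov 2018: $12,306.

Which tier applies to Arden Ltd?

Total gross payments to contractors: $17,662 + $7,078 + $13,578 + $5,023 + $20,879 + $20,311 + $9,706 + $15,385 + $12,457 + $3,549 + $12,306 = $137,934.
$130,000 < $137,934 ≤ $150,000, so Tier 3 applies.

Tier 3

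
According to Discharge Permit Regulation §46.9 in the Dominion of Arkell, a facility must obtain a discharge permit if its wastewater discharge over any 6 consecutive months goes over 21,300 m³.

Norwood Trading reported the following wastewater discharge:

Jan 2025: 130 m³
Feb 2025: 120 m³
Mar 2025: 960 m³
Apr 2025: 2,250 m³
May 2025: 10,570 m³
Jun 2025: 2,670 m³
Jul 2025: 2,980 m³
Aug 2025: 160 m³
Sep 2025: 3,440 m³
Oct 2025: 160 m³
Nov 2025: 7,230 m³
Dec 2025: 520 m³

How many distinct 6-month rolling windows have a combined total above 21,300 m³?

Jan 2025–Jun 2025: 130 m³ + 120 m³ + 960 m³ + 2,250 m³ + 10,570 m³ + 2,670 m³ = 16,700 m³ (under)
Feb 2025–Jul 2025: 120 m³ + 960 m³ + 2,250 m³ + 10,570 m³ + 2,670 m³ + 2,980 m³ = 19,550 m³ (under)
Mar 2025–Aug 2025: 960 m³ + 2,250 m³ + 10,570 m³ + 2,670 m³ + 2,980 m³ + 160 m³ = 19,590 m³ (under)
Apr 2025–Sep 2025: 2,250 m³ + 10,570 m³ + 2,670 m³ + 2,980 m³ + 160 m³ + 3,440 m³ = 22,070 m³ (over)
May 2025–Oct 2025: 10,570 m³ + 2,670 m³ + 2,980 m³ + 160 m³ + 3,440 m³ + 160 m³ = 19,980 m³ (under)
Jun 2025–Nov 2025: 2,670 m³ + 2,980 m³ + 160 m³ + 3,440 m³ + 160 m³ + 7,230 m³ = 16,640 m³ (under)
Jul 2025–Dec 2025: 2,980 m³ + 160 m³ + 3,440 m³ + 160 m³ + 7,230 m³ + 520 m³ = 14,490 m³ (under)
1 window exceeds the threshold.

1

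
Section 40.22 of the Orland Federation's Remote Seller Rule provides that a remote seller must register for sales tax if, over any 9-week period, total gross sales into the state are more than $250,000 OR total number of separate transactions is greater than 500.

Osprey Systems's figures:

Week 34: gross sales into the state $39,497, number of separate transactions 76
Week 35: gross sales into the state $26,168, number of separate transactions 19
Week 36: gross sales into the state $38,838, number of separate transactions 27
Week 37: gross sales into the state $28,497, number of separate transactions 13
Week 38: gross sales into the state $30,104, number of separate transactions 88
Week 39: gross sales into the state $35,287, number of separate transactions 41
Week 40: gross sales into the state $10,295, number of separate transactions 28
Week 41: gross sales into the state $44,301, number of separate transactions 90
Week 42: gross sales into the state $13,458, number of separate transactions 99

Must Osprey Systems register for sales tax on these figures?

Total gross sales into the state: $39,497 + $26,168 + $38,838 + $28,497 + $30,104 + $35,287 + $10,295 + $44,301 + $13,458 = $266,445 (> $250,000).
Total number of separate transactions: 76 + 19 + 27 + 13 + 88 + 41 + 28 + 90 + 99 = 481 (≤ 500).
The test is 'or': at least one threshold is exceeded.

Yes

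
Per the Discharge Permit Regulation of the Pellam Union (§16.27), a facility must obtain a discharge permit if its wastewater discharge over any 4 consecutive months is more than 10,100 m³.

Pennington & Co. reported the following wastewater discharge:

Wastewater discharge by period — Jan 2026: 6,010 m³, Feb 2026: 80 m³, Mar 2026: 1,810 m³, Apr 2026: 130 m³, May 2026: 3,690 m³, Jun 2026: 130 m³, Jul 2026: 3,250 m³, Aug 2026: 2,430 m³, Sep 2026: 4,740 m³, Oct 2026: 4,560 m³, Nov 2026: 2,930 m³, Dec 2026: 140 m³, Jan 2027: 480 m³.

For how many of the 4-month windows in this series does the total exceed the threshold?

4

Jan 2026–Apr 2026: 6,010 m³ + 80 m³ + 1,810 m³ + 130 m³ = 8,030 m³ (under)
Feb 2026–May 2026: 80 m³ + 1,810 m³ + 130 m³ + 3,690 m³ = 5,710 m³ (under)
Mar 2026–Jun 2026: 1,810 m³ + 130 m³ + 3,690 m³ + 130 m³ = 5,760 m³ (under)
Apr 2026–Jul 2026: 130 m³ + 3,690 m³ + 130 m³ + 3,250 m³ = 7,200 m³ (under)
May 2026–Aug 2026: 3,690 m³ + 130 m³ + 3,250 m³ + 2,430 m³ = 9,500 m³ (under)
Jun 2026–Sep 2026: 130 m³ + 3,250 m³ + 2,430 m³ + 4,740 m³ = 10,550 m³ (over)
Jul 2026–Oct 2026: 3,250 m³ + 2,430 m³ + 4,740 m³ + 4,560 m³ = 14,980 m³ (over)
Aug 2026–Nov 2026: 2,430 m³ + 4,740 m³ + 4,560 m³ + 2,930 m³ = 14,660 m³ (over)
Sep 2026–Dec 2026: 4,740 m³ + 4,560 m³ + 2,930 m³ + 140 m³ = 12,370 m³ (over)
Oct 2026–Jan 2027: 4,560 m³ + 2,930 m³ + 140 m³ + 480 m³ = 8,110 m³ (under)
4 windows exceed the threshold.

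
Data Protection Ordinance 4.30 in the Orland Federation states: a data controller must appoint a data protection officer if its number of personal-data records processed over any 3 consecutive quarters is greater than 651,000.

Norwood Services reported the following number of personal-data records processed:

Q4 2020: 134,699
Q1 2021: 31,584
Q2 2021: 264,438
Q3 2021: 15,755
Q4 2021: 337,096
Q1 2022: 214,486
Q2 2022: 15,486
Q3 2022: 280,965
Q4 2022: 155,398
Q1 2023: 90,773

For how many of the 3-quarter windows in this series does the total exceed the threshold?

0

Q4 2020–Q2 2021: 134,699 + 31,584 + 264,438 = 430,721 (under)
Q1 2021–Q3 2021: 31,584 + 264,438 + 15,755 = 311,777 (under)
Q2 2021–Q4 2021: 264,438 + 15,755 + 337,096 = 617,289 (under)
Q3 2021–Q1 2022: 15,755 + 337,096 + 214,486 = 567,337 (under)
Q4 2021–Q2 2022: 337,096 + 214,486 + 15,486 = 567,068 (under)
Q1 2022–Q3 2022: 214,486 + 15,486 + 280,965 = 510,937 (under)
Q2 2022–Q4 2022: 15,486 + 280,965 + 155,398 = 451,849 (under)
Q3 2022–Q1 2023: 280,965 + 155,398 + 90,773 = 527,136 (under)
0 windows exceed the threshold.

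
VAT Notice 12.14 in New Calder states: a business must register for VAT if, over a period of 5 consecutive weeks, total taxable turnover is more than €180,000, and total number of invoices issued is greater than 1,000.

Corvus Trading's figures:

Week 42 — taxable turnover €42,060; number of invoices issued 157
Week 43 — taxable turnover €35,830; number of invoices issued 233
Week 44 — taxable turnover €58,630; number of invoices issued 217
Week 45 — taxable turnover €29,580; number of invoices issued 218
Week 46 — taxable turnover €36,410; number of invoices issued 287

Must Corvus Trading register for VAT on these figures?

Yes

Total taxable turnover: €42,060 + €35,830 + €58,630 + €29,580 + €36,410 = €202,510 (> €180,000).
Total number of invoices issued: 157 + 233 + 217 + 218 + 287 = 1,112 (> 1,000).
The test is 'and': both thresholds are exceeded.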